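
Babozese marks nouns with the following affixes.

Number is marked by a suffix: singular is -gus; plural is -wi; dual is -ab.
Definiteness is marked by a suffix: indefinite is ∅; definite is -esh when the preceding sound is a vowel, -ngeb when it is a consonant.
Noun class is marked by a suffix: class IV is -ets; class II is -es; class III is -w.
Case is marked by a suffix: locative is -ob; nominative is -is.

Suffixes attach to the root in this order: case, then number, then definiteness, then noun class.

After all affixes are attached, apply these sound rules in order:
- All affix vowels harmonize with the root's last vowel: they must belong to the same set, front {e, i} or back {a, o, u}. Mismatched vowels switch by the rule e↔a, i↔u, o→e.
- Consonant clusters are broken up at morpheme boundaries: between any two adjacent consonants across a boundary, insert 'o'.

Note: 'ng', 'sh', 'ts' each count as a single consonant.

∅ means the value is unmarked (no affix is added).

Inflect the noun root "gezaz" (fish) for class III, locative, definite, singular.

gezazobogusongabow

Attach case locative -ob → gezazob.
Attach number singular -gus → gezazobgus.
Attach definiteness definite -ngeb (after consonant 's') → gezazobgusngeb.
Attach noun class class III -w → gezazobgusngebw.
Apply vowel harmony: gezazobgusngebw → gezazobgusngabw.
Apply epenthesis: gezazobgusngabw → gezazobogusongabow.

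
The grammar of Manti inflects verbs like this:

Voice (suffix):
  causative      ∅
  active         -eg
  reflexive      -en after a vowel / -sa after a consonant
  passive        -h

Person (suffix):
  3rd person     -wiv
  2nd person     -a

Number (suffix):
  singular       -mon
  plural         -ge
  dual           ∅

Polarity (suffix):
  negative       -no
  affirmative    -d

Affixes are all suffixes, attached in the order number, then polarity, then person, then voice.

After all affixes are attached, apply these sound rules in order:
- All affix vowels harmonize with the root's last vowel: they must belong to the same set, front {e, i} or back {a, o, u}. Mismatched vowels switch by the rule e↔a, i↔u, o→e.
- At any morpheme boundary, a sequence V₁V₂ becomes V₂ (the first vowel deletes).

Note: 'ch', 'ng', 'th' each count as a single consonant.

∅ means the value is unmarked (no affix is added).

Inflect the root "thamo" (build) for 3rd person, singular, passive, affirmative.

Attach number singular -mon → thamomon.
Attach polarity affirmative -d → thamomond.
Attach person 3rd person -wiv → thamomondwiv.
Attach voice passive -h → thamomondwivh.
Apply vowel harmony: thamomondwivh → thamomondwuvh.
Vowel deletion: no change.

thamomondwuvh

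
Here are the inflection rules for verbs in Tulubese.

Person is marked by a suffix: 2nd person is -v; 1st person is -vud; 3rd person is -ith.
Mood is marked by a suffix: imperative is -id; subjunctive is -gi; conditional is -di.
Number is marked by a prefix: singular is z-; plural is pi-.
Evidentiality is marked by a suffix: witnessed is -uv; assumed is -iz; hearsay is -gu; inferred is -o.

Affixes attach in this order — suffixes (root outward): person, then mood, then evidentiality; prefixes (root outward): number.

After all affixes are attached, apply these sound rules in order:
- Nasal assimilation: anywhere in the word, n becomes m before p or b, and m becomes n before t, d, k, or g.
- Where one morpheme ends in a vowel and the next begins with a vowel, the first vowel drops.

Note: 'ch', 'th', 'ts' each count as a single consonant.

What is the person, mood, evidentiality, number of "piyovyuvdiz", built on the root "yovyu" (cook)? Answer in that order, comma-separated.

2nd person, conditional, assumed, plural

Segment: pi-yovyu-v-di-iz.
person: -v → 2nd person.
mood: -di → conditional.
evidentiality: -iz → assumed.
number: pi- → plural.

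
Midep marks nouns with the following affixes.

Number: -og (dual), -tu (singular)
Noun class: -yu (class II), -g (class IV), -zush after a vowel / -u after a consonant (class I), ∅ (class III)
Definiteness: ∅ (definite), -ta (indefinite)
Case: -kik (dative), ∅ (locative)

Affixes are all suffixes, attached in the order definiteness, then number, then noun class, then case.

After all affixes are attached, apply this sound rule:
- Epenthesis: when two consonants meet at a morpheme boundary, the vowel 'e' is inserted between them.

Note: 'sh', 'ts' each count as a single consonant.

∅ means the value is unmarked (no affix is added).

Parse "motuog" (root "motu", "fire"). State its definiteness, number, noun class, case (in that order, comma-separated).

definite, dual, class III, locative

Segment: motu-og.
definiteness: ∅ → definite.
number: -og → dual.
noun class: ∅ → class III.
case: ∅ → locative.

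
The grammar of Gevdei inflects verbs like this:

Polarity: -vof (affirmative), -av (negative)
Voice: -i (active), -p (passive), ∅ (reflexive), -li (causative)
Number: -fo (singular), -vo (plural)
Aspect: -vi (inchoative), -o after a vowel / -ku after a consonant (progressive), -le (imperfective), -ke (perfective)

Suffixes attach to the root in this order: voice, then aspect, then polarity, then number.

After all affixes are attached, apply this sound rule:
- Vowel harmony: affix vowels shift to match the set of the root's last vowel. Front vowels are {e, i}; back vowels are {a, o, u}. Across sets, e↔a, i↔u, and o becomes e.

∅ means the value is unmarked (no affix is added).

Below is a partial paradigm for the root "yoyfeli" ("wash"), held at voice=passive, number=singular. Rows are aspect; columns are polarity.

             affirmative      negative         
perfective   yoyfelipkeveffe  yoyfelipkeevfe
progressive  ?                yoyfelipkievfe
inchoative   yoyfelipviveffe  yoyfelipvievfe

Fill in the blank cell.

Attach voice passive -p → yoyfelip.
Attach aspect progressive -ku (after consonant 'p') → yoyfelipku.
Attach polarity affirmative -vof → yoyfelipkuvof.
Attach number singular -fo → yoyfelipkuvoffo.
Apply vowel harmony: yoyfelipkuvoffo → yoyfelipkiveffe.

yoyfelipkiveffe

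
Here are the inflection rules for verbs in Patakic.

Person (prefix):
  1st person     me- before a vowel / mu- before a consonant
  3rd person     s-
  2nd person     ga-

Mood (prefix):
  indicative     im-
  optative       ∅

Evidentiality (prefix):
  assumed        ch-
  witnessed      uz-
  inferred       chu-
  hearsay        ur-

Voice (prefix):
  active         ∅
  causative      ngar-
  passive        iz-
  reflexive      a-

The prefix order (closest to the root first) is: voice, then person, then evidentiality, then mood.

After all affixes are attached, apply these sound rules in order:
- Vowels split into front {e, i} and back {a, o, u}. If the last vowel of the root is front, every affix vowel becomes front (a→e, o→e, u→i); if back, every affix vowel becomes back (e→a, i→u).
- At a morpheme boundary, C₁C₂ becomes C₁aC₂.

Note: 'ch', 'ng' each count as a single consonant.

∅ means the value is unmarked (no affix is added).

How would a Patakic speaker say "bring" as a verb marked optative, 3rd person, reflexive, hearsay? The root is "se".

irasese

Attach voice reflexive a- → ase.
Attach person 3rd person s- → sase.
Attach evidentiality hearsay ur- → ursase.
mood = optative: zero marking, form stays ursase.
Apply vowel harmony: ursase → irsese.
Apply epenthesis: irsese → irasese.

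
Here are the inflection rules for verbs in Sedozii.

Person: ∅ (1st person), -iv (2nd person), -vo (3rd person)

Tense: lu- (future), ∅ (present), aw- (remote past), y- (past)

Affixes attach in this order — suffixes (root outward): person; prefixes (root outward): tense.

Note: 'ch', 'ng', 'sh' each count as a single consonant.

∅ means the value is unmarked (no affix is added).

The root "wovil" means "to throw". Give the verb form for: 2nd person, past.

ywoviliv

Attach person 2nd person -iv → woviliv.
Attach tense past y- → ywoviliv.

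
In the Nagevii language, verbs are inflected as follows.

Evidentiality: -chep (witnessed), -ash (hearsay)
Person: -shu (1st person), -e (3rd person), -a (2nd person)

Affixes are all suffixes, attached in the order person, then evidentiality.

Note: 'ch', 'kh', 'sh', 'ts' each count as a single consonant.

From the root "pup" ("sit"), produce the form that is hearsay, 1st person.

Attach person 1st person -shu → pupshu.
Attach evidentiality hearsay -ash → pupshuash.

pupshuash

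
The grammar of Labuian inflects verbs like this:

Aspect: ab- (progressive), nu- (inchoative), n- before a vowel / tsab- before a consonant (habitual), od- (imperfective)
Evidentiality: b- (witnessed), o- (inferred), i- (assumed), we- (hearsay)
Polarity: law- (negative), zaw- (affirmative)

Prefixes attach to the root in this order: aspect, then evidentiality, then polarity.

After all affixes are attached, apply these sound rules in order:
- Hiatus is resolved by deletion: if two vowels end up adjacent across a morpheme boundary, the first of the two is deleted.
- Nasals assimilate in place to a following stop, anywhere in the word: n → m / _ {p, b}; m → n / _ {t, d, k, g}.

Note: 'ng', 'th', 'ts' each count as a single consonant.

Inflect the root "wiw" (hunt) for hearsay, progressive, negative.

Attach aspect progressive ab- → abwiw.
Attach evidentiality hearsay we- → weabwiw.
Attach polarity negative law- → lawweabwiw.
Apply vowel deletion: lawweabwiw → lawwabwiw.
Nasal assimilation: no change.

lawwabwiw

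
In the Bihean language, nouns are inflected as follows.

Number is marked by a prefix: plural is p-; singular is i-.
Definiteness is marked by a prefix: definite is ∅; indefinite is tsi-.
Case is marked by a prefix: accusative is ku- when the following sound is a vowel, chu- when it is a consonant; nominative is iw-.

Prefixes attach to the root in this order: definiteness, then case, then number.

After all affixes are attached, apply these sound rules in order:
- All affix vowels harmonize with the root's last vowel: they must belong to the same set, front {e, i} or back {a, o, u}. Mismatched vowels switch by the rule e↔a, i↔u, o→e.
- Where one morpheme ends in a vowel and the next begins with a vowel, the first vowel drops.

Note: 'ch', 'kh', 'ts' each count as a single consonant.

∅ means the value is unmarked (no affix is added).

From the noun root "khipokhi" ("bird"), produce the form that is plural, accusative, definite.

definiteness = definite: zero marking, form stays khipokhi.
Attach case accusative chu- (before consonant 'kh') → chukhipokhi.
Attach number plural p- → pchukhipokhi.
Apply vowel harmony: pchukhipokhi → pchikhipokhi.
Vowel deletion: no change.

pchikhipokhi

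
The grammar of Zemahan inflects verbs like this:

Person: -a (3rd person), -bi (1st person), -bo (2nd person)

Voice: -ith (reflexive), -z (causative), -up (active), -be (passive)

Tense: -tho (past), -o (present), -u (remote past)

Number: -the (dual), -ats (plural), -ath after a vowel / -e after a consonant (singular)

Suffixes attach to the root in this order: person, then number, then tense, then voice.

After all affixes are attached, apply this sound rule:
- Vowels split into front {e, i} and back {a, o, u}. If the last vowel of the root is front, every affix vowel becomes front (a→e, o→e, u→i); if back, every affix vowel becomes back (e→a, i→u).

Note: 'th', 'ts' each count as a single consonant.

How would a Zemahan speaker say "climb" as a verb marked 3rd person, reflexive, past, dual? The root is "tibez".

Attach person 3rd person -a → tibeza.
Attach number dual -the → tibezathe.
Attach tense past -tho → tibezathetho.
Attach voice reflexive -ith → tibezathethoith.
Apply vowel harmony: tibezathethoith → tibezethetheith.

tibezethetheith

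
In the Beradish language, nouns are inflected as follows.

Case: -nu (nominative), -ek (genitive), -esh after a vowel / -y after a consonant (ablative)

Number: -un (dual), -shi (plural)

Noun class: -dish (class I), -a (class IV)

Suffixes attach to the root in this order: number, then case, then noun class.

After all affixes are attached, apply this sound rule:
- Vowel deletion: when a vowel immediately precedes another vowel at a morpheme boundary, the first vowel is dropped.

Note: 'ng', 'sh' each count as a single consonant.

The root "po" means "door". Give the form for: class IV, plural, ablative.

poshesha

Attach number plural -shi → poshi.
Attach case ablative -esh (after vowel 'i') → poshiesh.
Attach noun class class IV -a → poshiesha.
Apply vowel deletion: poshiesha → poshesha.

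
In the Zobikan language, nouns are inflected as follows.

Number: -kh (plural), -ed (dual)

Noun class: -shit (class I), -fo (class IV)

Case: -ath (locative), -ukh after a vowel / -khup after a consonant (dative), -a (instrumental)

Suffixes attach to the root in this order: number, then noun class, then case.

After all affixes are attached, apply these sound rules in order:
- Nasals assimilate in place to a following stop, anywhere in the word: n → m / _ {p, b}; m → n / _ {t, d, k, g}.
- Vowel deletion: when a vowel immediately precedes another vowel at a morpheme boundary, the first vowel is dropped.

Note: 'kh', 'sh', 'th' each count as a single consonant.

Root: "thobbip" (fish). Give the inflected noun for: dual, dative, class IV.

Attach number dual -ed → thobbiped.
Attach noun class class IV -fo → thobbipedfo.
Attach case dative -ukh (after vowel 'o') → thobbipedfoukh.
Nasal assimilation: no change.
Apply vowel deletion: thobbipedfoukh → thobbipedfukh.

thobbipedfukh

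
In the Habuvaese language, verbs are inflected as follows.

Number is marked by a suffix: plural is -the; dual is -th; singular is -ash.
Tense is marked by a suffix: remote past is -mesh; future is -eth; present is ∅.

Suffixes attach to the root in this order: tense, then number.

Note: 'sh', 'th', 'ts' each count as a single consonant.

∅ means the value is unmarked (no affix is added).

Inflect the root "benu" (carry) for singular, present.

tense = present: zero marking, form stays benu.
Attach number singular -ash → benuash.

benuash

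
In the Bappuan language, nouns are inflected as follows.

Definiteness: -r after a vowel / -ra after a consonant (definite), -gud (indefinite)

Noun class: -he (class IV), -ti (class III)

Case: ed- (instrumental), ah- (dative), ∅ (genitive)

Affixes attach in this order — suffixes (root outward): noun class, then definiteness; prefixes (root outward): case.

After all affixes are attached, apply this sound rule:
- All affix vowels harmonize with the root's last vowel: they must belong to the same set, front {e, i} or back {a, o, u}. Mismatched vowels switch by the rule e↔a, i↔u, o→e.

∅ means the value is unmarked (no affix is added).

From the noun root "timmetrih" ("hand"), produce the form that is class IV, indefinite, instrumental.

Attach noun class class IV -he → timmetrihhe.
Attach definiteness indefinite -gud → timmetrihhegud.
Attach case instrumental ed- → edtimmetrihhegud.
Apply vowel harmony: edtimmetrihhegud → edtimmetrihhegid.

edtimmetrihhegid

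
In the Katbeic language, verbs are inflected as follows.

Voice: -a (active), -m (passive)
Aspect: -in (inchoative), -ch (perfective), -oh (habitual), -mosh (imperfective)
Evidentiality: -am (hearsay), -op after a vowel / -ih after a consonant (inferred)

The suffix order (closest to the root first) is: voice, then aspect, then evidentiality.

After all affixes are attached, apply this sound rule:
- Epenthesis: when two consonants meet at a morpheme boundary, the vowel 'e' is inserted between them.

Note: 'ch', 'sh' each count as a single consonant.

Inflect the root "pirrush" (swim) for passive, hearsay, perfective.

Attach voice passive -m → pirrushm.
Attach aspect perfective -ch → pirrushmch.
Attach evidentiality hearsay -am → pirrushmcham.
Apply epenthesis: pirrushmcham → pirrushemecham.

pirrushemecham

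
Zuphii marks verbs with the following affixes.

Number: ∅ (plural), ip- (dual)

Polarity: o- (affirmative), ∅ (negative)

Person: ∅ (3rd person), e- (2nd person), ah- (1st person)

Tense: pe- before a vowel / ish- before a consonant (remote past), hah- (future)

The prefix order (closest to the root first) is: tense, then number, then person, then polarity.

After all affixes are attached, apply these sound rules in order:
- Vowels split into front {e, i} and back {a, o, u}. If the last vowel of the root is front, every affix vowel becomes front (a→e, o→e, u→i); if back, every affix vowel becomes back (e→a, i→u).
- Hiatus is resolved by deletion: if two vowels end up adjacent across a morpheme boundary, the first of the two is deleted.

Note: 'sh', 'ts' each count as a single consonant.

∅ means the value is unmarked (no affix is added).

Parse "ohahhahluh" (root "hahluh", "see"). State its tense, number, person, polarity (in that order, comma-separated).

Segment: o-hah-hahluh.
tense: hah- → future.
number: ∅ → plural.
person: ∅ → 3rd person.
polarity: o- → affirmative.

future, plural, 3rd person, affirmative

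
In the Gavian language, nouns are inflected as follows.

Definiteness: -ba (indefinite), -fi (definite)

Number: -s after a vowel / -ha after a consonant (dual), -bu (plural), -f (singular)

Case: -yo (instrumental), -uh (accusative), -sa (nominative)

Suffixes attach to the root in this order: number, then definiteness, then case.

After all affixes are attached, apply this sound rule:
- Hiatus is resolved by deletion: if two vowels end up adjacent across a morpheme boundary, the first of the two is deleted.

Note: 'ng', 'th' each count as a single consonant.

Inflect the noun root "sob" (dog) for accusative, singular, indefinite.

sobfbuh

Attach number singular -f → sobf.
Attach definiteness indefinite -ba → sobfba.
Attach case accusative -uh → sobfbauh.
Apply vowel deletion: sobfbauh → sobfbuh.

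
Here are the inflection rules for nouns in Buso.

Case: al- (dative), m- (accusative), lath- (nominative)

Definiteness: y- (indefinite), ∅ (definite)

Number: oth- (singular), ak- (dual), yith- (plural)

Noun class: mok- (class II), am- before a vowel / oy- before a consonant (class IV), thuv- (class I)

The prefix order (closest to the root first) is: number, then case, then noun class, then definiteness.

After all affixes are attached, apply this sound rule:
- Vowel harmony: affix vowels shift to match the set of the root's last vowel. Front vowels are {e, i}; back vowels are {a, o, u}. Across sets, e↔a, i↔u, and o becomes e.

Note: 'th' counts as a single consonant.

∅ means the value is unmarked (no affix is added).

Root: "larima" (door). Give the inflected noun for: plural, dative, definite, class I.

Attach number plural yith- → yithlarima.
Attach case dative al- → alyithlarima.
Attach noun class class I thuv- → thuvalyithlarima.
definiteness = definite: zero marking, form stays thuvalyithlarima.
Apply vowel harmony: thuvalyithlarima → thuvalyuthlarima.

thuvalyuthlarima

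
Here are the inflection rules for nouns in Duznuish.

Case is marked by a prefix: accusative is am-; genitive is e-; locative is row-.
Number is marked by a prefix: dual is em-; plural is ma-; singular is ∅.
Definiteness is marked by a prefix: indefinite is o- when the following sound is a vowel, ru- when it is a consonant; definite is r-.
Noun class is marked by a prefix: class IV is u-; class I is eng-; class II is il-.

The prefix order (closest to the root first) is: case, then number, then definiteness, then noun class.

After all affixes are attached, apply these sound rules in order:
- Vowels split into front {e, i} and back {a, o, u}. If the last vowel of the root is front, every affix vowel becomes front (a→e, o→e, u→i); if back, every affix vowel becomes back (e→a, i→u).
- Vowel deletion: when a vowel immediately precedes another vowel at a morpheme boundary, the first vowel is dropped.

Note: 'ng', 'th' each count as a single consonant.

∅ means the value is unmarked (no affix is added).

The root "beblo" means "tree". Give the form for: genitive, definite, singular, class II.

ulrabeblo

Attach case genitive e- → ebeblo.
number = singular: zero marking, form stays ebeblo.
Attach definiteness definite r- → rebeblo.
Attach noun class class II il- → ilrebeblo.
Apply vowel harmony: ilrebeblo → ulrabeblo.
Vowel deletion: no change.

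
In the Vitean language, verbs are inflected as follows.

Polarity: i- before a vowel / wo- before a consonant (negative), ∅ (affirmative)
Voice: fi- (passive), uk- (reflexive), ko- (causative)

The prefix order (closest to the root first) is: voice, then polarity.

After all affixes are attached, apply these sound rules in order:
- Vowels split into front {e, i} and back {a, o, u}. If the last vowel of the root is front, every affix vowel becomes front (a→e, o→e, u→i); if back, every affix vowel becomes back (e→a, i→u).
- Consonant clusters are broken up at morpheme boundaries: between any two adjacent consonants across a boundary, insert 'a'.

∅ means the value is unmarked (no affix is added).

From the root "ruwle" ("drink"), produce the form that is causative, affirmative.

keruwle

Attach voice causative ko- → koruwle.
polarity = affirmative: zero marking, form stays koruwle.
Apply vowel harmony: koruwle → keruwle.
Epenthesis: no change.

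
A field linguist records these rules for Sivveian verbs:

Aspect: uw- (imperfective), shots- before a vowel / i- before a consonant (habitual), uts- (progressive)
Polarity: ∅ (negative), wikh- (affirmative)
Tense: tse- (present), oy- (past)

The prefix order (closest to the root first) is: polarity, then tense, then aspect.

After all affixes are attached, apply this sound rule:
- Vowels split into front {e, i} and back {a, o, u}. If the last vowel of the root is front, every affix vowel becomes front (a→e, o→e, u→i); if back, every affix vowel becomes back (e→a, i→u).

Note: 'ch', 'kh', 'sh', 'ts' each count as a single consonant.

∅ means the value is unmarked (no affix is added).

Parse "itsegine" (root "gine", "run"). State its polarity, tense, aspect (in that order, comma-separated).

Segment: i-tse-gine.
polarity: ∅ → negative.
tense: tse- → present.
aspect: shots/i- → habitual.

negative, present, habitual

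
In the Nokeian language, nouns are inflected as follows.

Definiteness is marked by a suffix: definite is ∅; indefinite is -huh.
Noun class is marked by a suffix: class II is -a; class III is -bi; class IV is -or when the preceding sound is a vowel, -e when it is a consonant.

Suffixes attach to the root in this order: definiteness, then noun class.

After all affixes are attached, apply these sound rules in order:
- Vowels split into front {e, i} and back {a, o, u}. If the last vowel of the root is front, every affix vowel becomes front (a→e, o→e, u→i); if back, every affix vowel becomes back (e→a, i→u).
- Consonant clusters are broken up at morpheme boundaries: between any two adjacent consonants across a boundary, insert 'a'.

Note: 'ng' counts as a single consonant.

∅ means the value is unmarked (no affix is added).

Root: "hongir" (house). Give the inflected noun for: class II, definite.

definiteness = definite: zero marking, form stays hongir.
Attach noun class class II -a → hongira.
Apply vowel harmony: hongira → hongire.
Epenthesis: no change.

hongire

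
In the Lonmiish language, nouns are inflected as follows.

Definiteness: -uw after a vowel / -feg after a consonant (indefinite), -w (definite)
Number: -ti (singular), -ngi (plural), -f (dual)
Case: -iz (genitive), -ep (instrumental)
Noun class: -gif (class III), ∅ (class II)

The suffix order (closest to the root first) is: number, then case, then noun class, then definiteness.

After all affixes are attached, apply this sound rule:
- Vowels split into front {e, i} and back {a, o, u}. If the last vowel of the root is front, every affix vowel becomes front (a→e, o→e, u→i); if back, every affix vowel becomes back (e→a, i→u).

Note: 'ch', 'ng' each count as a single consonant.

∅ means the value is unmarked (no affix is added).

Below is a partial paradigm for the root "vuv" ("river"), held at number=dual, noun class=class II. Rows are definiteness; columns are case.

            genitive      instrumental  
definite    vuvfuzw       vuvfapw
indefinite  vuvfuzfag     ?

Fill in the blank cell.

Attach number dual -f → vuvf.
Attach case instrumental -ep → vuvfep.
noun class = class II: zero marking, form stays vuvfep.
Attach definiteness indefinite -feg (after consonant 'p') → vuvfepfeg.
Apply vowel harmony: vuvfepfeg → vuvfapfag.

vuvfapfag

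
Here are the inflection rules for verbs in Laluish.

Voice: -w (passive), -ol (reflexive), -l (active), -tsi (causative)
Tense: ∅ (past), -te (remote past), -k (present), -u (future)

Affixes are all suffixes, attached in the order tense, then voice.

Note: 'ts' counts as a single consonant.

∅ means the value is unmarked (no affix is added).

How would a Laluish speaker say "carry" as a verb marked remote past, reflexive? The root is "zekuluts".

zekulutsteol

Attach tense remote past -te → zekulutste.
Attach voice reflexive -ol → zekulutsteol.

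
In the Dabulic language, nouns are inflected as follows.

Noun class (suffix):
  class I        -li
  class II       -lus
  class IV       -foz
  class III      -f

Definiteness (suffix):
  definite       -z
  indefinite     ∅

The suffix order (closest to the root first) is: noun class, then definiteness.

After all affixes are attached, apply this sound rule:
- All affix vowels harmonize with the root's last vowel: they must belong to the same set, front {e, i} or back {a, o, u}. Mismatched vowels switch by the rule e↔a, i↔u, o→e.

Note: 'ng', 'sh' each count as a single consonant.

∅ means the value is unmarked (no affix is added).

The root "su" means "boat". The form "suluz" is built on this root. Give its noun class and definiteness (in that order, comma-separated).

Segment: su-li-z.
noun class: -li → class I.
definiteness: -z → definite.

class I, definite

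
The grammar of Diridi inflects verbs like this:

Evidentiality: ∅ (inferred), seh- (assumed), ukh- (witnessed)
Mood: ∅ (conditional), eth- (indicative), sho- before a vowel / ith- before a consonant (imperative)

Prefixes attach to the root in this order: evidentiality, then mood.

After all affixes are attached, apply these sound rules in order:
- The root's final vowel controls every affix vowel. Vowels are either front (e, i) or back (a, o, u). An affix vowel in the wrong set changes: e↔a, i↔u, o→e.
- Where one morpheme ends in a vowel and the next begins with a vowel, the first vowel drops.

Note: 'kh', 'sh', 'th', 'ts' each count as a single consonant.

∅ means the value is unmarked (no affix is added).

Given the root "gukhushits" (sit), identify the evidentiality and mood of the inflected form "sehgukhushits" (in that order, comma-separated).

assumed, conditional

Segment: seh-gukhushits.
evidentiality: seh- → assumed.
mood: ∅ → conditional.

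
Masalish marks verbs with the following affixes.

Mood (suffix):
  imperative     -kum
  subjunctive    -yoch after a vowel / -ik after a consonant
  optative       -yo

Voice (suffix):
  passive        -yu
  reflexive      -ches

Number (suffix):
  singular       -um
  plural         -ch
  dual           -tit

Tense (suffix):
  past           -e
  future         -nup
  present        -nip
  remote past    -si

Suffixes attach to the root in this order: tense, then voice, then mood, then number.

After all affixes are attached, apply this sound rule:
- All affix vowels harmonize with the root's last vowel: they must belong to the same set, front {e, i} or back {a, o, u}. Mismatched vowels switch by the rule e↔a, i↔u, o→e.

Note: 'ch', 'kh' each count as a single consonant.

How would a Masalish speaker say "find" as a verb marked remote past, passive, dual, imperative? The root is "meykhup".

Attach tense remote past -si → meykhupsi.
Attach voice passive -yu → meykhupsiyu.
Attach mood imperative -kum → meykhupsiyukum.
Attach number dual -tit → meykhupsiyukumtit.
Apply vowel harmony: meykhupsiyukumtit → meykhupsuyukumtut.

meykhupsuyukumtut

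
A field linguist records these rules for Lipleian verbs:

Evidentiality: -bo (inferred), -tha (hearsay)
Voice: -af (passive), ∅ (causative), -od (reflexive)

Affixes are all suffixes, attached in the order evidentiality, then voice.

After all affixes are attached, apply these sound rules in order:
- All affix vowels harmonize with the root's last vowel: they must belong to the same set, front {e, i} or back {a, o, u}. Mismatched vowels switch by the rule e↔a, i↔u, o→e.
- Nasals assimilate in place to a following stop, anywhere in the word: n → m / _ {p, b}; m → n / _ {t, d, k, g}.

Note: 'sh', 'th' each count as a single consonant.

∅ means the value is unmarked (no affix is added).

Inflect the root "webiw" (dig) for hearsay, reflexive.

Attach evidentiality hearsay -tha → webiwtha.
Attach voice reflexive -od → webiwthaod.
Apply vowel harmony: webiwthaod → webiwtheed.
Nasal assimilation: no change.

webiwtheed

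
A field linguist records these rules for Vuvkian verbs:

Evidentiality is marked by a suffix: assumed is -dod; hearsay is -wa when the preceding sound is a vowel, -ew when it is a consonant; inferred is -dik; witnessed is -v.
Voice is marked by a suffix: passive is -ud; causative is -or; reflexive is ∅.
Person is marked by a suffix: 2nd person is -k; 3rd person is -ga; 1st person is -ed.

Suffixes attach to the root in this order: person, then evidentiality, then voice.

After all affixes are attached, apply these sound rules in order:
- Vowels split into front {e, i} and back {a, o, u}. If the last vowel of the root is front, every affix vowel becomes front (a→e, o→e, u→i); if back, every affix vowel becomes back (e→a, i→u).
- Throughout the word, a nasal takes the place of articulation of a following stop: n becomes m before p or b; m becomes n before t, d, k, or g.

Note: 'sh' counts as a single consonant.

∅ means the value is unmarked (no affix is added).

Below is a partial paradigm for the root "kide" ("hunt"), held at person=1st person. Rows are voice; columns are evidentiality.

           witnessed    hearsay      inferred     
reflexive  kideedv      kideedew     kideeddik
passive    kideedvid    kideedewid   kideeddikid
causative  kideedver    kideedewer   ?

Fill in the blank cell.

kideeddiker

Attach person 1st person -ed → kideed.
Attach evidentiality inferred -dik → kideeddik.
Attach voice causative -or → kideeddikor.
Apply vowel harmony: kideeddikor → kideeddiker.
Nasal assimilation: no change.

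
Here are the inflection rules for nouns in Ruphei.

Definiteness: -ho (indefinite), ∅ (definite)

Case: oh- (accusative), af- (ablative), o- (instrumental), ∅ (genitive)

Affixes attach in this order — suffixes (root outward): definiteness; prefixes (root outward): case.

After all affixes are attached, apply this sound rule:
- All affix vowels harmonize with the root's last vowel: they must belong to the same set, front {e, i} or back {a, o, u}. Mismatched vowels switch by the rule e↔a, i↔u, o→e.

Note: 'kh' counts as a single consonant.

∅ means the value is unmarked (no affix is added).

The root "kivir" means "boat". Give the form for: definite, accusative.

definiteness = definite: zero marking, form stays kivir.
Attach case accusative oh- → ohkivir.
Apply vowel harmony: ohkivir → ehkivir.

ehkivir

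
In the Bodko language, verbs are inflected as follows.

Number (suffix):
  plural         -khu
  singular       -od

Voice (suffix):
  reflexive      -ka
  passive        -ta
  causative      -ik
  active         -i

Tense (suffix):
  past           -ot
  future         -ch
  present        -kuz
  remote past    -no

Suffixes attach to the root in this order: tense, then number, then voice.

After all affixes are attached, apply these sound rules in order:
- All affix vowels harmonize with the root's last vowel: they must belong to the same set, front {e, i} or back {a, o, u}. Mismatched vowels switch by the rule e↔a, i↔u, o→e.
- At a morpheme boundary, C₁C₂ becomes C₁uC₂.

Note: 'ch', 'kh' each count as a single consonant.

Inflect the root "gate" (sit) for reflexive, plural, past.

Attach tense past -ot → gateot.
Attach number plural -khu → gateotkhu.
Attach voice reflexive -ka → gateotkhuka.
Apply vowel harmony: gateotkhuka → gateetkhike.
Apply epenthesis: gateetkhike → gateetukhike.

gateetukhike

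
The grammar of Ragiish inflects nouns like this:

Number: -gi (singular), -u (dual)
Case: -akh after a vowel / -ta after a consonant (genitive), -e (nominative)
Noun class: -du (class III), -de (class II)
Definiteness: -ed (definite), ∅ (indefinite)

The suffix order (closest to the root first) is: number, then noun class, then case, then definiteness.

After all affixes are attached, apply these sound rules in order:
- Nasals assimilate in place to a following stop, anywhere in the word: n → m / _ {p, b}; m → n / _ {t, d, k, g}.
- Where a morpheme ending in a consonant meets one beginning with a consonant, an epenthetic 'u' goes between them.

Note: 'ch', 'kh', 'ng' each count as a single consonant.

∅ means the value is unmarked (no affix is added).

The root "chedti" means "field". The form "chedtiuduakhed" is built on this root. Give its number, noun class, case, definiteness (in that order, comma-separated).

Segment: chedti-u-du-akh-ed.
number: -u → dual.
noun class: -du → class III.
case: -akh/ta → genitive.
definiteness: -ed → definite.

dual, class III, genitive, definite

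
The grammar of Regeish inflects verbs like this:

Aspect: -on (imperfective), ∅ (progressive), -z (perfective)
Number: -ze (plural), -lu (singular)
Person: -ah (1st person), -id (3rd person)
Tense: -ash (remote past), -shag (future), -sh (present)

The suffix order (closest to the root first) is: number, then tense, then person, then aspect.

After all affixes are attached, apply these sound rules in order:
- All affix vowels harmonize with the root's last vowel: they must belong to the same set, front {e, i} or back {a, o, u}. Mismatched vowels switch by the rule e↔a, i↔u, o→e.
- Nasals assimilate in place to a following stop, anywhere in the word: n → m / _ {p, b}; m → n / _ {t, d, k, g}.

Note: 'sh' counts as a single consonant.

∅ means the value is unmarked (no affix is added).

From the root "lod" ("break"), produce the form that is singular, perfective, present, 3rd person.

lodlushudz

Attach number singular -lu → lodlu.
Attach tense present -sh → lodlush.
Attach person 3rd person -id → lodlushid.
Attach aspect perfective -z → lodlushidz.
Apply vowel harmony: lodlushidz → lodlushudz.
Nasal assimilation: no change.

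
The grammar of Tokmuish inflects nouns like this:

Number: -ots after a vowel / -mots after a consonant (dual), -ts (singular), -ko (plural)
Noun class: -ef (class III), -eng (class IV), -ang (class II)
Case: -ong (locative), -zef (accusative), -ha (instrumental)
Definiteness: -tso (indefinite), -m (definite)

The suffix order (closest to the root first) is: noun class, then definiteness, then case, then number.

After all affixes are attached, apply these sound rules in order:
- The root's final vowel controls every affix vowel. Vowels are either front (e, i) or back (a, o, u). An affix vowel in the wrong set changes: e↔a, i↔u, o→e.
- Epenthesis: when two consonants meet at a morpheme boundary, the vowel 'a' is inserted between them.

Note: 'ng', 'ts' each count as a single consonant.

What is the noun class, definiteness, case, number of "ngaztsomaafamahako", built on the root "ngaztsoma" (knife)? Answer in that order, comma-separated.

class III, definite, instrumental, plural

Segment: ngaztsoma-ef-m-ha-ko.
noun class: -ef → class III.
definiteness: -m → definite.
case: -ha → instrumental.
number: -ko → plural.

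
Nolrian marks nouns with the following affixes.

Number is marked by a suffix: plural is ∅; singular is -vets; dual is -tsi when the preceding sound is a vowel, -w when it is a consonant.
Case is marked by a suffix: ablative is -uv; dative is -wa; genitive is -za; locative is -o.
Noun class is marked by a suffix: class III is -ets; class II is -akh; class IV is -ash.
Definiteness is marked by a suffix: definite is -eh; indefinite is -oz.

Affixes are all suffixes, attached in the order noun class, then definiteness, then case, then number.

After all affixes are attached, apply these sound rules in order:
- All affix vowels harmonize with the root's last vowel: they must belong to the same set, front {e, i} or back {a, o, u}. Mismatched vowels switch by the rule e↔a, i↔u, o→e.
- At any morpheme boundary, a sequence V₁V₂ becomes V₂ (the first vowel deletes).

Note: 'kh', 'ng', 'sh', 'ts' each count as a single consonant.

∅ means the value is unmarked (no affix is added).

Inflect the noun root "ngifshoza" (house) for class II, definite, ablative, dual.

ngifshozakhahuvw

Attach noun class class II -akh → ngifshozaakh.
Attach definiteness definite -eh → ngifshozaakheh.
Attach case ablative -uv → ngifshozaakhehuv.
Attach number dual -w (after consonant 'v') → ngifshozaakhehuvw.
Apply vowel harmony: ngifshozaakhehuvw → ngifshozaakhahuvw.
Apply vowel deletion: ngifshozaakhahuvw → ngifshozakhahuvw.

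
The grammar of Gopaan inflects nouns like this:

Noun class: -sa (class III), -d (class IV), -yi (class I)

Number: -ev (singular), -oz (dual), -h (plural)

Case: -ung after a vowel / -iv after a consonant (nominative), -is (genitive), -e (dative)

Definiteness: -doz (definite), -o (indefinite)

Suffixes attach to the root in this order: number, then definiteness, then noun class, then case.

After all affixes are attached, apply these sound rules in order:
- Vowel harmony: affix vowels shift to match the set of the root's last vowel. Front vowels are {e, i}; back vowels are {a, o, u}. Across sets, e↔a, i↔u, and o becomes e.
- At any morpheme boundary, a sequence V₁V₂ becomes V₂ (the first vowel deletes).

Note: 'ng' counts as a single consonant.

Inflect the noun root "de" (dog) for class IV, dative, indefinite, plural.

Attach number plural -h → deh.
Attach definiteness indefinite -o → deho.
Attach noun class class IV -d → dehod.
Attach case dative -e → dehode.
Apply vowel harmony: dehode → dehede.
Vowel deletion: no change.

dehede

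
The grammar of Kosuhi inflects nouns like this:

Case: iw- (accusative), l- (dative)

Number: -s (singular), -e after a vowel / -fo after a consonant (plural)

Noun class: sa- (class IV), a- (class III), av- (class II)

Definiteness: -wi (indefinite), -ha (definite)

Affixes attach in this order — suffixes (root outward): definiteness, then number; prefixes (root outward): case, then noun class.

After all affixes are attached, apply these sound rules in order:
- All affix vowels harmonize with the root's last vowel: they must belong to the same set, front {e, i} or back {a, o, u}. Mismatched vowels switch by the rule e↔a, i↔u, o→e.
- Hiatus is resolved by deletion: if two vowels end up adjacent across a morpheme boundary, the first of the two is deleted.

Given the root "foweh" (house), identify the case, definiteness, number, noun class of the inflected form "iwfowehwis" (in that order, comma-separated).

Segment: a-iw-foweh-wi-s.
case: iw- → accusative.
definiteness: -wi → indefinite.
number: -s → singular.
noun class: a- → class III.

accusative, indefinite, singular, class III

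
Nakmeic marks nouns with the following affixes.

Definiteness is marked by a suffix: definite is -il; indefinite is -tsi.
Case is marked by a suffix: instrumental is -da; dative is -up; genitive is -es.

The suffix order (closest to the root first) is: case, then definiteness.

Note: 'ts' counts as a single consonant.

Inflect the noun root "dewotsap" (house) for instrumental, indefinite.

Attach case instrumental -da → dewotsapda.
Attach definiteness indefinite -tsi → dewotsapdatsi.

dewotsapdatsi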